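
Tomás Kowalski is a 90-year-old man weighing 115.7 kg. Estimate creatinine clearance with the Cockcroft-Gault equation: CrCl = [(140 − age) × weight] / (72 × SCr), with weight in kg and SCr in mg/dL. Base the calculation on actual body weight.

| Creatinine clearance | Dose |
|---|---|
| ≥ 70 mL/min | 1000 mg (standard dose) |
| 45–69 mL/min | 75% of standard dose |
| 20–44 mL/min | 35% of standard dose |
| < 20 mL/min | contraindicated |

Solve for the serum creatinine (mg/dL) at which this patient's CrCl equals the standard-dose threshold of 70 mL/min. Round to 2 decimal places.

1.15 mg/dL

Standard dose requires CrCl ≥ 70 mL/min.
Set (140 − 90) × 115.7 / (72 × SCr) = 70
SCr = (140 − 90) × 115.7 / (72 × 70) = 1.148 mg/dL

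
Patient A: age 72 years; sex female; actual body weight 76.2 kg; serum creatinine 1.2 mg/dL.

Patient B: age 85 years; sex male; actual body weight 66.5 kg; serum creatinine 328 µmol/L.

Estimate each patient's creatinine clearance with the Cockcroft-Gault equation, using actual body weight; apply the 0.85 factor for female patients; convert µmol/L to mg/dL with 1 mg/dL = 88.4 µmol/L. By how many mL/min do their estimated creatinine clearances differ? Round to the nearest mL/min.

37 mL/min

Patient A: CrCl = (140 − 72) × 76.2 / (72 × 1.2) × 0.85 = 5181.6 / 86.40 × 0.85 ≈ 51.0 mL/min
Patient B: SCr = 328 / 88.4 = 3.71 mg/dL
Patient B: CrCl = (140 − 85) × 66.5 / (72 × 3.71) = 3657.5 / 267.12 ≈ 13.7 mL/min
|51.0 − 13.7| = 37.3 mL/min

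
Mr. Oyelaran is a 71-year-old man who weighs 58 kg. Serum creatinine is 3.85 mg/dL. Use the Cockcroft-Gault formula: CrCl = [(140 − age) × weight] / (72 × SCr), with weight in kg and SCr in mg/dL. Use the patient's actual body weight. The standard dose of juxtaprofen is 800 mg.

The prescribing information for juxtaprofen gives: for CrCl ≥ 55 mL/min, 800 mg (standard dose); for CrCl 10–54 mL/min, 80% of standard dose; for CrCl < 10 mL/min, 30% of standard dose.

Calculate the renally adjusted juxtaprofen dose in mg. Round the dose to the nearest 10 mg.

640 mg

CrCl = (140 − 71) × 58 / (72 × 3.85) = 4002.0 / 277.20 ≈ 14.4 mL/min
CrCl ≈ 14 mL/min → bracket 10–54 mL/min.
80% of 800 mg = 640 mg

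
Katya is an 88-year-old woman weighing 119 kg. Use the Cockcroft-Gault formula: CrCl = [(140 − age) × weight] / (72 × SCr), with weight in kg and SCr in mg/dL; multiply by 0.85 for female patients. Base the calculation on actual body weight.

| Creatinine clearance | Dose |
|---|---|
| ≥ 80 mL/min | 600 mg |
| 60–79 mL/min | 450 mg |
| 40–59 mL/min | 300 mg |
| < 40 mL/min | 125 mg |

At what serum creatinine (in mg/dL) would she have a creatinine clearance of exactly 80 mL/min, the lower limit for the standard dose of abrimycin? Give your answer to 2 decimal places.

Standard dose requires CrCl ≥ 80 mL/min.
Set (140 − 88) × 119 × 0.85 / (72 × SCr) = 80
SCr = (140 − 88) × 119 × 0.85 / (72 × 80) = 0.913 mg/dL

0.91 mg/dL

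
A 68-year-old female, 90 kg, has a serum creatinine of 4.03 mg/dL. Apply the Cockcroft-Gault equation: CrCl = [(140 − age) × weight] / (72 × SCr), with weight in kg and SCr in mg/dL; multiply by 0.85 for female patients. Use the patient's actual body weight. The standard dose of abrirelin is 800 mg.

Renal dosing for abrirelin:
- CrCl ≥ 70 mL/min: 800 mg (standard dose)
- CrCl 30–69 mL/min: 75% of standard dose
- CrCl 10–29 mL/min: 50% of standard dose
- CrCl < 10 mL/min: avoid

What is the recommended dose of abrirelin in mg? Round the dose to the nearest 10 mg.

CrCl = (140 − 68) × 90 / (72 × 4.03) × 0.85 = 6480.0 / 290.16 × 0.85 ≈ 19.0 mL/min
CrCl ≈ 19 mL/min → bracket 10–29 mL/min.
50% of 800 mg = 400 mg

400 mg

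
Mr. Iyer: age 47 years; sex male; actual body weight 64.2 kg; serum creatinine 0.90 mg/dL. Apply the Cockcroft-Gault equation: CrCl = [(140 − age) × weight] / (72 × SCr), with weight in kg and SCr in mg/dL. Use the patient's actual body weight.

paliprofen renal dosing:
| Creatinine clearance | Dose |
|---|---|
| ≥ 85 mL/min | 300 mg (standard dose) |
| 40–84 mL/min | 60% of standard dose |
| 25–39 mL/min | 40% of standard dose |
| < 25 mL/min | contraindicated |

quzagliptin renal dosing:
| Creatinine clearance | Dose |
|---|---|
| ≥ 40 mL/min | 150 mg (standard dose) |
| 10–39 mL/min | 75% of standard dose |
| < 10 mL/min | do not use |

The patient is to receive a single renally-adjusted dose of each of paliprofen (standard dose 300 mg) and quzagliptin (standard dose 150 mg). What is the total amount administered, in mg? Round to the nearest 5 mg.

450 mg

CrCl = (140 − 47) × 64.2 / (72 × 0.9) = 5970.6 / 64.80 ≈ 92.1 mL/min
CrCl ≈ 92 mL/min.
paliprofen: ≥ 85 mL/min → 100% of 300 mg = 300 mg.
quzagliptin: ≥ 40 mL/min → 100% of 150 mg = 150 mg.
Total = 300 + 150 = 450 mg.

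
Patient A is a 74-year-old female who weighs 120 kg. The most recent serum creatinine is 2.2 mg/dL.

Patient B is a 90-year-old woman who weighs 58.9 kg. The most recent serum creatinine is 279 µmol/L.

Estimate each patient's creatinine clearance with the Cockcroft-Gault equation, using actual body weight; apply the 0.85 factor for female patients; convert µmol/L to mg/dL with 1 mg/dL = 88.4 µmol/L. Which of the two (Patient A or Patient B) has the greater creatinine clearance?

Patient A

Patient A: CrCl = (140 − 74) × 120 / (72 × 2.2) × 0.85 = 7920.0 / 158.40 × 0.85 ≈ 42.5 mL/min
Patient B: SCr = 279 / 88.4 = 3.156 mg/dL
Patient B: CrCl = (140 − 90) × 58.9 / (72 × 3.156) × 0.85 = 2945.0 / 227.23 × 0.85 ≈ 11.0 mL/min
42.5 vs 11.0 mL/min → Patient A is higher.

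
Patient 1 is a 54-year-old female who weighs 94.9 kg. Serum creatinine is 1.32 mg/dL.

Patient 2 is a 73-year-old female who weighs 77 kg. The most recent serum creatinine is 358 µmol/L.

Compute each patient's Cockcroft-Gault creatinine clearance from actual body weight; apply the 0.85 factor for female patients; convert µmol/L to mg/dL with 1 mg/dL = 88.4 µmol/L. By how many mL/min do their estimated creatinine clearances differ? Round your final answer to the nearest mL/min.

58 mL/min

Patient 1: CrCl = (140 − 54) × 94.9 / (72 × 1.32) × 0.85 = 8161.4 / 95.04 × 0.85 ≈ 73.0 mL/min
Patient 2: SCr = 358 / 88.4 = 4.05 mg/dL
Patient 2: CrCl = (140 − 73) × 77 / (72 × 4.05) × 0.85 = 5159.0 / 291.60 × 0.85 ≈ 15.0 mL/min
|73.0 − 15.0| = 58.0 mL/min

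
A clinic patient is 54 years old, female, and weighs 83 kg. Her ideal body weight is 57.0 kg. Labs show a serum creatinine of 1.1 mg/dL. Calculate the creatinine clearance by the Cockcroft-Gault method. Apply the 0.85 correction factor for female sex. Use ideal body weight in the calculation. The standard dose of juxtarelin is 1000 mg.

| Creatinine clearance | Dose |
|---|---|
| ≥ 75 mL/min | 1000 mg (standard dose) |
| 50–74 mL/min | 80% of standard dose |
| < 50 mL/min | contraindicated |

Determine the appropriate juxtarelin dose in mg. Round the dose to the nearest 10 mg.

CrCl = (140 − 54) × 57 / (72 × 1.1) × 0.85 = 4902.0 / 79.20 × 0.85 ≈ 52.6 mL/min
CrCl ≈ 53 mL/min → bracket 50–74 mL/min.
80% of 1000 mg = 800 mg

800 mg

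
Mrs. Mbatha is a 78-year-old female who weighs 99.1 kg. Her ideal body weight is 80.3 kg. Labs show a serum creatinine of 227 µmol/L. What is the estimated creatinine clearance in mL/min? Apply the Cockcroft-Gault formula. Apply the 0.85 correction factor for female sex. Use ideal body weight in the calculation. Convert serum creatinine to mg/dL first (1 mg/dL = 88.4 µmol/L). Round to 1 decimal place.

SCr = 227 / 88.4 = 2.568 mg/dL
CrCl = (140 − 78) × 80.3 / (72 × 2.568) × 0.85 = 4978.6 / 184.90 × 0.85 ≈ 22.9 mL/min

22.9 mL/min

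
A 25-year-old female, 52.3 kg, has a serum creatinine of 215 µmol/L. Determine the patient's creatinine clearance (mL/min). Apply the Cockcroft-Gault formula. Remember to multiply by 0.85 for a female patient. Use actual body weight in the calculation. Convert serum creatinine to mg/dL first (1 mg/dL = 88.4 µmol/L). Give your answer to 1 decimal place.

29.2 mL/min

SCr = 215 / 88.4 = 2.432 mg/dL
CrCl = (140 − 25) × 52.3 / (72 × 2.432) × 0.85 = 6014.5 / 175.10 × 0.85 ≈ 29.2 mL/min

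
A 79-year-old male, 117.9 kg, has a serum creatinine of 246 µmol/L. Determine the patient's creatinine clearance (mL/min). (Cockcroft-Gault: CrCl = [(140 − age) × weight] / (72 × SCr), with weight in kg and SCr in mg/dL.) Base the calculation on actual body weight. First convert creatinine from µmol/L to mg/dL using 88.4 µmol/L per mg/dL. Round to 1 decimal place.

35.9 mL/min

SCr = 246 / 88.4 = 2.783 mg/dL
CrCl = (140 − 79) × 117.9 / (72 × 2.783) = 7191.9 / 200.38 ≈ 35.9 mL/min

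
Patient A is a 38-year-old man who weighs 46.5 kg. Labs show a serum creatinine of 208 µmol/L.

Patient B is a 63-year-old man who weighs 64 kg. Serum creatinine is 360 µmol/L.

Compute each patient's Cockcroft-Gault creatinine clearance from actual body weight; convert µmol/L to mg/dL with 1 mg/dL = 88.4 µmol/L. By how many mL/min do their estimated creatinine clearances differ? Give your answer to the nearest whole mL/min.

11 mL/min

Patient A: SCr = 208 / 88.4 = 2.353 mg/dL
Patient A: CrCl = (140 − 38) × 46.5 / (72 × 2.353) = 4743.0 / 169.42 ≈ 28.0 mL/min
Patient B: SCr = 360 / 88.4 = 4.072 mg/dL
Patient B: CrCl = (140 − 63) × 64 / (72 × 4.072) = 4928.0 / 293.18 ≈ 16.8 mL/min
|28.0 − 16.8| = 11.2 mL/min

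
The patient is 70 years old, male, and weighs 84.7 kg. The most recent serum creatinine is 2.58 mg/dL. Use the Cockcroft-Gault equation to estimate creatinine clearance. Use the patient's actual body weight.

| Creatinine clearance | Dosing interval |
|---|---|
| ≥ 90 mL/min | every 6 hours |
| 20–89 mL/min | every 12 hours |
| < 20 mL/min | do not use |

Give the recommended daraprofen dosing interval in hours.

every 12 hours

CrCl = (140 − 70) × 84.7 / (72 × 2.58) = 5929.0 / 185.76 ≈ 31.9 mL/min
CrCl ≈ 32 mL/min → bracket 20–89 mL/min → every 12 hours.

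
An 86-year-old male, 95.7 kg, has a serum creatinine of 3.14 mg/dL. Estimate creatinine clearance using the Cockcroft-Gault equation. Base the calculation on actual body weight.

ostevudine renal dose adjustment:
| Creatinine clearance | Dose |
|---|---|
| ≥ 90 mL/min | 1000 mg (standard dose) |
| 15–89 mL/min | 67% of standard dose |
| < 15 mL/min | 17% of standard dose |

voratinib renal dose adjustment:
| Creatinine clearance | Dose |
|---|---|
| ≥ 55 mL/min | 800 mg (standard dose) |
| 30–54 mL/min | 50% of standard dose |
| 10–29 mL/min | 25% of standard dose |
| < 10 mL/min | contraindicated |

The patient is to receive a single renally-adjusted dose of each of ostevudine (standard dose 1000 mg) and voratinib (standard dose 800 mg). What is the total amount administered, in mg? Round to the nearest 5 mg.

CrCl = (140 − 86) × 95.7 / (72 × 3.14) = 5167.8 / 226.08 ≈ 22.9 mL/min
CrCl ≈ 23 mL/min.
ostevudine: 15–89 mL/min → 67% of 1000 mg = 670 mg.
voratinib: 10–29 mL/min → 25% of 800 mg = 200 mg.
Total = 670 + 200 = 870 mg.

870 mg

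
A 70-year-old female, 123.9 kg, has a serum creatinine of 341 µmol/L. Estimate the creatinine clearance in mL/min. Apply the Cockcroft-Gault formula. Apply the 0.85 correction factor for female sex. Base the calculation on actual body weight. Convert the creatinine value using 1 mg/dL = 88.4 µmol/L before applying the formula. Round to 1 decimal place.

26.5 mL/min

SCr = 341 / 88.4 = 3.857 mg/dL
CrCl = (140 − 70) × 123.9 / (72 × 3.857) × 0.85 = 8673.0 / 277.70 × 0.85 ≈ 26.5 mL/min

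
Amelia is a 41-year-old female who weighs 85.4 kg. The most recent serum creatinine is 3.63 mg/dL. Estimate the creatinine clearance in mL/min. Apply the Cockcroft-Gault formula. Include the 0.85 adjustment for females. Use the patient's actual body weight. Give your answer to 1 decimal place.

27.5 mL/min

CrCl = (140 − 41) × 85.4 / (72 × 3.63) × 0.85 = 8454.6 / 261.36 × 0.85 ≈ 27.5 mL/min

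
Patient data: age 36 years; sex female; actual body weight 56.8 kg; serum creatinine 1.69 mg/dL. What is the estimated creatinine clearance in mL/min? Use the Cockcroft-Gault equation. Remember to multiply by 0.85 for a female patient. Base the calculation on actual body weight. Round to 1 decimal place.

41.3 mL/min

CrCl = (140 − 36) × 56.8 / (72 × 1.69) × 0.85 = 5907.2 / 121.68 × 0.85 ≈ 41.3 mL/min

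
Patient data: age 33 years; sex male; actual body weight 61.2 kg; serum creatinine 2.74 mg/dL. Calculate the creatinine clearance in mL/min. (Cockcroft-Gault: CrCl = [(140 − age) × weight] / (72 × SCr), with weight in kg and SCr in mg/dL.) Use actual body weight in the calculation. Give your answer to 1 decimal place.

33.2 mL/min

CrCl = (140 − 33) × 61.2 / (72 × 2.74) = 6548.4 / 197.28 ≈ 33.2 mL/min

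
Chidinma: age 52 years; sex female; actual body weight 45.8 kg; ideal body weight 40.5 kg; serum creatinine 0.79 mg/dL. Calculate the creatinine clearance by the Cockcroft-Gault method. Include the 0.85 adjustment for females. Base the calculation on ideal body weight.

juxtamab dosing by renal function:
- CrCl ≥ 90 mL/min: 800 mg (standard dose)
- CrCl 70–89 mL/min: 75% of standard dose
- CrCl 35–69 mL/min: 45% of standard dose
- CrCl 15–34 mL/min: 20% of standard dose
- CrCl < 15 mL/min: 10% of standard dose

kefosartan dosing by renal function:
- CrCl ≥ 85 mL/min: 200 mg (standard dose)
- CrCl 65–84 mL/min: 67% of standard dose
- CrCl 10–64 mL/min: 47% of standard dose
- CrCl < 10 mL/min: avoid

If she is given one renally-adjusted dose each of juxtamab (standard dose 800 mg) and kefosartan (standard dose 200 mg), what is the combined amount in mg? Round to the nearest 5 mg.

455 mg

CrCl = (140 − 52) × 40.5 / (72 × 0.79) × 0.85 = 3564.0 / 56.88 × 0.85 ≈ 53.3 mL/min
CrCl ≈ 53 mL/min.
juxtamab: 35–69 mL/min → 45% of 800 mg = 360 mg.
kefosartan: 10–64 mL/min → 47% of 200 mg = 94 mg.
Total = 360 + 94 = 454 mg.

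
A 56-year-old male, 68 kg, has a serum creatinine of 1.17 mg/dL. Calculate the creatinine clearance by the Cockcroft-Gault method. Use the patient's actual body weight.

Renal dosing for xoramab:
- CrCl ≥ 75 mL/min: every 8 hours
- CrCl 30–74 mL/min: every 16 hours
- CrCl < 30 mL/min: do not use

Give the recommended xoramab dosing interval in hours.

every 16 hours

CrCl = (140 − 56) × 68 / (72 × 1.17) = 5712.0 / 84.24 ≈ 67.8 mL/min
CrCl ≈ 68 mL/min → bracket 30–74 mL/min → every 16 hours.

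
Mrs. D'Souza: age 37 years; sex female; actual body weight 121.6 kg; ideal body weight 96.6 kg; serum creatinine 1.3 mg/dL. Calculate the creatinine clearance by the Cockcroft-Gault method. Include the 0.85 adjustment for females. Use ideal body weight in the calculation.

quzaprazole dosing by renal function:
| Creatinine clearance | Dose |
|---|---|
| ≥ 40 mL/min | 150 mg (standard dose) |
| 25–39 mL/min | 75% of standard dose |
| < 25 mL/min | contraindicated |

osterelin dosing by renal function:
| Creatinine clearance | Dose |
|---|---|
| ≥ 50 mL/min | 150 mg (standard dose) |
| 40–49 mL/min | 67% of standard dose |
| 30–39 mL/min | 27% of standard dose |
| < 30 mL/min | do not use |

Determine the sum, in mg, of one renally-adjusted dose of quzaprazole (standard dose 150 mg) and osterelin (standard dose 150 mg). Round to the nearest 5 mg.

300 mg

CrCl = (140 − 37) × 96.6 / (72 × 1.3) × 0.85 = 9949.8 / 93.60 × 0.85 ≈ 90.4 mL/min
CrCl ≈ 90 mL/min.
quzaprazole: ≥ 40 mL/min → 100% of 150 mg = 150 mg.
osterelin: ≥ 50 mL/min → 100% of 150 mg = 150 mg.
Total = 150 + 150 = 300 mg.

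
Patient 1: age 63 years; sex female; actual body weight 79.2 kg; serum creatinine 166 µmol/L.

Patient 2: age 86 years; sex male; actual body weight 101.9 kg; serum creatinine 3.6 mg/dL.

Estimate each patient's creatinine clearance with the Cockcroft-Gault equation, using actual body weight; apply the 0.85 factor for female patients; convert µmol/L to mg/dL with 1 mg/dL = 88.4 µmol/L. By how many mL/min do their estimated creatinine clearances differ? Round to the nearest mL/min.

Patient 1: SCr = 166 / 88.4 = 1.878 mg/dL
Patient 1: CrCl = (140 − 63) × 79.2 / (72 × 1.878) × 0.85 = 6098.4 / 135.22 × 0.85 ≈ 38.3 mL/min
Patient 2: CrCl = (140 − 86) × 101.9 / (72 × 3.6) = 5502.6 / 259.20 ≈ 21.2 mL/min
|38.3 − 21.2| = 17.1 mL/min

17 mL/min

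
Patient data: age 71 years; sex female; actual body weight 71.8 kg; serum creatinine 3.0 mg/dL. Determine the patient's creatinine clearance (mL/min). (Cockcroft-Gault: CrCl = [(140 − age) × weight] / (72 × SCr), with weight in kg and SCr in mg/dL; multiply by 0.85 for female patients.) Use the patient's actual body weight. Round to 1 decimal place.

CrCl = (140 − 71) × 71.8 / (72 × 3) × 0.85 = 4954.2 / 216.00 × 0.85 ≈ 19.5 mL/min

19.5 mL/min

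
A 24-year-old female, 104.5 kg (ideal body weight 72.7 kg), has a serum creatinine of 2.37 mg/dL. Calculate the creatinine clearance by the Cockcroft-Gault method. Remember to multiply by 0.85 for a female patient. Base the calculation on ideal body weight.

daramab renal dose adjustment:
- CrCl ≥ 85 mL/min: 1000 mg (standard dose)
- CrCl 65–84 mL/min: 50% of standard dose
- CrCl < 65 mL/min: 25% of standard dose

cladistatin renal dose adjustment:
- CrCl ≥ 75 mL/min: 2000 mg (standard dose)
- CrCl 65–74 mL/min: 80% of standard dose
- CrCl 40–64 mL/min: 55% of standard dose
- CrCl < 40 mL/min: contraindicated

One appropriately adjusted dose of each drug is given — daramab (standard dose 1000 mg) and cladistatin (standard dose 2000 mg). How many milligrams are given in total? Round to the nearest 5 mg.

CrCl = (140 − 24) × 72.7 / (72 × 2.37) × 0.85 = 8433.2 / 170.64 × 0.85 ≈ 42.0 mL/min
CrCl ≈ 42 mL/min.
daramab: < 65 mL/min → 25% of 1000 mg = 250 mg.
cladistatin: 40–64 mL/min → 55% of 2000 mg = 1100 mg.
Total = 250 + 1100 = 1350 mg.

1350 mg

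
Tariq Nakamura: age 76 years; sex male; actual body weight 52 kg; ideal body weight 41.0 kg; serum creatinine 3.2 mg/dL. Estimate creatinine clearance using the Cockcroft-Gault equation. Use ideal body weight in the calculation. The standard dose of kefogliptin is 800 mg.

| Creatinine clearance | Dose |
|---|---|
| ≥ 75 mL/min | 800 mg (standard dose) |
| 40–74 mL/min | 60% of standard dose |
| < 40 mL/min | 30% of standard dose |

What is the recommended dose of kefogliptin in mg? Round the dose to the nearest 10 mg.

CrCl = (140 − 76) × 41 / (72 × 3.2) = 2624.0 / 230.40 ≈ 11.4 mL/min
CrCl ≈ 11 mL/min → bracket < 40 mL/min.
30% of 800 mg = 240 mg

240 mg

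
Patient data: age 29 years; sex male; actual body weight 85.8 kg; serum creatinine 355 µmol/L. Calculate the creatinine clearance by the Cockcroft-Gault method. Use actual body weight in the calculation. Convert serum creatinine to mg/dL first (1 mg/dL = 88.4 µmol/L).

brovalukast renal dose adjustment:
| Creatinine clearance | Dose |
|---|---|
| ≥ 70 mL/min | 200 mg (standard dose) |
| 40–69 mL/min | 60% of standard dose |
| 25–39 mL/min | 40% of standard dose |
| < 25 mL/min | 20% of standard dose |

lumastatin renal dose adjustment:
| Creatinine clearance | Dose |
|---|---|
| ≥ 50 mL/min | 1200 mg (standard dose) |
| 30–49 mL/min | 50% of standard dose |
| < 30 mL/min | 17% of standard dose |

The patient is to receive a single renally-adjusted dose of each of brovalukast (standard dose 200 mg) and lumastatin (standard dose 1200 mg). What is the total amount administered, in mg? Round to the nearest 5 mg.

680 mg

SCr = 355 / 88.4 = 4.016 mg/dL
CrCl = (140 − 29) × 85.8 / (72 × 4.016) = 9523.8 / 289.15 ≈ 32.9 mL/min
CrCl ≈ 33 mL/min.
brovalukast: 25–39 mL/min → 40% of 200 mg = 80 mg.
lumastatin: 30–49 mL/min → 50% of 1200 mg = 600 mg.
Total = 80 + 600 = 680 mg.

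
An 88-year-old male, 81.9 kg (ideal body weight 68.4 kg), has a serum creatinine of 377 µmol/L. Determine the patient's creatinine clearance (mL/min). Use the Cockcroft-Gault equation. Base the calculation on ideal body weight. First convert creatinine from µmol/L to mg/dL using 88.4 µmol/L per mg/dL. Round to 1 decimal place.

SCr = 377 / 88.4 = 4.265 mg/dL
CrCl = (140 − 88) × 68.4 / (72 × 4.265) = 3556.8 / 307.08 ≈ 11.6 mL/min

11.6 mL/min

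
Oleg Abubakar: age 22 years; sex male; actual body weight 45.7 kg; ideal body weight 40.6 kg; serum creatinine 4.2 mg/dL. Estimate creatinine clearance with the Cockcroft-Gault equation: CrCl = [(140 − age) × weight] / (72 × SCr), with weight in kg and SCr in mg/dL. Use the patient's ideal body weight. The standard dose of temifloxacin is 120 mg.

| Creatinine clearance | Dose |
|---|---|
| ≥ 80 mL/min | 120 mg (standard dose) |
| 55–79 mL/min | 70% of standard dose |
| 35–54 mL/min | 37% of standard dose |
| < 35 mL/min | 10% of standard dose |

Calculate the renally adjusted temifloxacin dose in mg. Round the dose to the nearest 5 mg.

CrCl = (140 − 22) × 40.6 / (72 × 4.2) = 4790.8 / 302.40 ≈ 15.8 mL/min
CrCl ≈ 16 mL/min → bracket < 35 mL/min.
10% of 120 mg = 12 mg → 10 mg

10 mg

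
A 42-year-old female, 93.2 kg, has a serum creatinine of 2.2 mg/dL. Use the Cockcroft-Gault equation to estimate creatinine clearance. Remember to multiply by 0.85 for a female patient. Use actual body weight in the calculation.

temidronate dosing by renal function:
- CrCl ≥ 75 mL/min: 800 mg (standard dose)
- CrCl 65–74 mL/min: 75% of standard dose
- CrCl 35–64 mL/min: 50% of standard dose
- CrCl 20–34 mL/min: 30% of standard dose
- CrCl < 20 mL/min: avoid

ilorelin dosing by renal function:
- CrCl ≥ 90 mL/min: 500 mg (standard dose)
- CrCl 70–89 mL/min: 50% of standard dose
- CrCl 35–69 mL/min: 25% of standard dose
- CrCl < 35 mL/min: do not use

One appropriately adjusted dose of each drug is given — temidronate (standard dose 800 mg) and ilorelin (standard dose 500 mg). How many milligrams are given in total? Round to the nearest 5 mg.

525 mg

CrCl = (140 − 42) × 93.2 / (72 × 2.2) × 0.85 = 9133.6 / 158.40 × 0.85 ≈ 49.0 mL/min
CrCl ≈ 49 mL/min.
temidronate: 35–64 mL/min → 50% of 800 mg = 400 mg.
ilorelin: 35–69 mL/min → 25% of 500 mg = 125 mg.
Total = 400 + 125 = 525 mg.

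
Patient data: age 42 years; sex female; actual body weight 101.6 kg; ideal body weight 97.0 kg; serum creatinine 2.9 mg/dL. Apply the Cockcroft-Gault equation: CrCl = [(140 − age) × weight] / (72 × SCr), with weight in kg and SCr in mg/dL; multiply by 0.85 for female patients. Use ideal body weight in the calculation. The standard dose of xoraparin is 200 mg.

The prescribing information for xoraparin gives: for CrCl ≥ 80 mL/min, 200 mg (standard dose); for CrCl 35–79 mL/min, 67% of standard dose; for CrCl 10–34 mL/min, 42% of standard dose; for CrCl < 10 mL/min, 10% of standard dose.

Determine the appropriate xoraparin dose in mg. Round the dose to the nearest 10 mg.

CrCl = (140 − 42) × 97 / (72 × 2.9) × 0.85 = 9506.0 / 208.80 × 0.85 ≈ 38.7 mL/min
CrCl ≈ 39 mL/min → bracket 35–79 mL/min.
67% of 200 mg = 134 mg → 130 mg

130 mg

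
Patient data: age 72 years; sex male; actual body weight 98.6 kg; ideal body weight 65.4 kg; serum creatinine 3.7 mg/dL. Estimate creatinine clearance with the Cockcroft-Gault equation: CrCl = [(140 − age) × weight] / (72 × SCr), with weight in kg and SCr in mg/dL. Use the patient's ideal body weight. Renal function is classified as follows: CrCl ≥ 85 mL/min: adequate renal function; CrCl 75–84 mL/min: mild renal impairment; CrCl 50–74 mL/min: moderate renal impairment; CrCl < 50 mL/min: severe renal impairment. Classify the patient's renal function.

severe renal impairment

CrCl = (140 − 72) × 65.4 / (72 × 3.7) = 4447.2 / 266.40 ≈ 16.7 mL/min
17 mL/min falls in the 'severe renal impairment' range.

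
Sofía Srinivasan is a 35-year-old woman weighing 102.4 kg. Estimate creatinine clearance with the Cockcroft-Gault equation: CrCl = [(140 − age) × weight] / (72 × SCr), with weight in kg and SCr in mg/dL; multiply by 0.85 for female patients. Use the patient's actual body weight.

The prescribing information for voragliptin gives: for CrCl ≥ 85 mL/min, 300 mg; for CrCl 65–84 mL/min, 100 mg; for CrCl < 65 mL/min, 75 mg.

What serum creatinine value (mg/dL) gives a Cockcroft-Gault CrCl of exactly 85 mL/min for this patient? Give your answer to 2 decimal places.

1.49 mg/dL

Standard dose requires CrCl ≥ 85 mL/min.
Set (140 − 35) × 102.4 × 0.85 / (72 × SCr) = 85
SCr = (140 − 35) × 102.4 × 0.85 / (72 × 85) = 1.493 mg/dL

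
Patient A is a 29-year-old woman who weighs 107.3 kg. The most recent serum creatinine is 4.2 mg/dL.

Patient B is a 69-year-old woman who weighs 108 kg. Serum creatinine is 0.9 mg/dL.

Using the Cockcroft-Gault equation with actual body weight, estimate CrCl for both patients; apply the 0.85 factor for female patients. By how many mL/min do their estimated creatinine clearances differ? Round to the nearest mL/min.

67 mL/min

Patient A: CrCl = (140 − 29) × 107.3 / (72 × 4.2) × 0.85 = 11910.3 / 302.40 × 0.85 ≈ 33.5 mL/min
Patient B: CrCl = (140 − 69) × 108 / (72 × 0.9) × 0.85 = 7668.0 / 64.80 × 0.85 ≈ 100.6 mL/min
|33.5 − 100.6| = 67.1 mL/min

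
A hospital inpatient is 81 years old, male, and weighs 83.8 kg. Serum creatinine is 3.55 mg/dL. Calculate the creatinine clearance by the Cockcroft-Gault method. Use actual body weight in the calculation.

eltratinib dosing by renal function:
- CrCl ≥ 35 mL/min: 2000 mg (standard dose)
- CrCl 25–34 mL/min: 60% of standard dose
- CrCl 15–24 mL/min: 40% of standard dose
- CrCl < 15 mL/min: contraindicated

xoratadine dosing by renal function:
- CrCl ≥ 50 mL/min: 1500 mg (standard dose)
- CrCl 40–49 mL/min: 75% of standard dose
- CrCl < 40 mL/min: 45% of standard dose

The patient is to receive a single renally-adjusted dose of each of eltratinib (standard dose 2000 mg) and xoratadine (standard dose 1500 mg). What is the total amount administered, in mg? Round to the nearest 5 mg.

CrCl = (140 − 81) × 83.8 / (72 × 3.55) = 4944.2 / 255.60 ≈ 19.3 mL/min
CrCl ≈ 19 mL/min.
eltratinib: 15–24 mL/min → 40% of 2000 mg = 800 mg.
xoratadine: < 40 mL/min → 45% of 1500 mg = 675 mg.
Total = 800 + 675 = 1475 mg.

1475 mg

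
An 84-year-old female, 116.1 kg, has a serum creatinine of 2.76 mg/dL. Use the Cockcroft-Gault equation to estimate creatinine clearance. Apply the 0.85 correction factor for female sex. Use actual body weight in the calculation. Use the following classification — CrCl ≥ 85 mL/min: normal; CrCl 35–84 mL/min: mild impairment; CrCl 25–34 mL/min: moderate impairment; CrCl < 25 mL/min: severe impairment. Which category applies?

moderate impairment

CrCl = (140 − 84) × 116.1 / (72 × 2.76) × 0.85 = 6501.6 / 198.72 × 0.85 ≈ 27.8 mL/min
28 mL/min falls in the 'moderate impairment' range.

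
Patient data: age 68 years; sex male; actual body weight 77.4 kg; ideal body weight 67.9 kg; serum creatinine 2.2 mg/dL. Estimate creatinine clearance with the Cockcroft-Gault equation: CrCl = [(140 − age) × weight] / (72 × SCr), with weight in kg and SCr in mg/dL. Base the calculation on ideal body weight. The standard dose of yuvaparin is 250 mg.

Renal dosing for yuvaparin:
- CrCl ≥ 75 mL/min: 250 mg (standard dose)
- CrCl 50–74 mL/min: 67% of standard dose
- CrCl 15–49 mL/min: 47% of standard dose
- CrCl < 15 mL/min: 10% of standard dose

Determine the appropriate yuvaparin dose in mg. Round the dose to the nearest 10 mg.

CrCl = (140 − 68) × 67.9 / (72 × 2.2) = 4888.8 / 158.40 ≈ 30.9 mL/min
CrCl ≈ 31 mL/min → bracket 15–49 mL/min.
47% of 250 mg = 117.5 mg → 120 mg

120 mg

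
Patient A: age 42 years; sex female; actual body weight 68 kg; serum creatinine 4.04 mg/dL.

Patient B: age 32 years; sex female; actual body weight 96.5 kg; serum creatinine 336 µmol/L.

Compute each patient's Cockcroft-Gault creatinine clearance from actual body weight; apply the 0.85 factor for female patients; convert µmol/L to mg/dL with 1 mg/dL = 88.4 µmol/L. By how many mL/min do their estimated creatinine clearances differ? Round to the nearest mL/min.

Patient A: CrCl = (140 − 42) × 68 / (72 × 4.04) × 0.85 = 6664.0 / 290.88 × 0.85 ≈ 19.5 mL/min
Patient B: SCr = 336 / 88.4 = 3.801 mg/dL
Patient B: CrCl = (140 − 32) × 96.5 / (72 × 3.801) × 0.85 = 10422.0 / 273.67 × 0.85 ≈ 32.4 mL/min
|19.5 − 32.4| = 12.9 mL/min

13 mL/min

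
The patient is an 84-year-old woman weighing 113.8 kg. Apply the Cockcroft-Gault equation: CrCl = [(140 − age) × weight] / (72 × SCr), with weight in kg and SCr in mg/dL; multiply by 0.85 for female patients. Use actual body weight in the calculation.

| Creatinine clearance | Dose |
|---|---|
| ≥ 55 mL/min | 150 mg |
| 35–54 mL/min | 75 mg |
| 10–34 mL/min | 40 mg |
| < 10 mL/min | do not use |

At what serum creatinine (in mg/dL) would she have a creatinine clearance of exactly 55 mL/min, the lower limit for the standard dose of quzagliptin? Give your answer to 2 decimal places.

Standard dose requires CrCl ≥ 55 mL/min.
Set (140 − 84) × 113.8 × 0.85 / (72 × SCr) = 55
SCr = (140 − 84) × 113.8 × 0.85 / (72 × 55) = 1.368 mg/dL

1.37 mg/dL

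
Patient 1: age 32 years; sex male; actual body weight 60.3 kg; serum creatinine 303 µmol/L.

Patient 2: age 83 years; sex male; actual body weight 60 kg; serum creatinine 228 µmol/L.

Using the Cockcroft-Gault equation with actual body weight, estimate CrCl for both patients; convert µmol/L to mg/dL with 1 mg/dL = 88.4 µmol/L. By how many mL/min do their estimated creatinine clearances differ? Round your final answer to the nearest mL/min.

Patient 1: SCr = 303 / 88.4 = 3.428 mg/dL
Patient 1: CrCl = (140 − 32) × 60.3 / (72 × 3.428) = 6512.4 / 246.82 ≈ 26.4 mL/min
Patient 2: SCr = 228 / 88.4 = 2.579 mg/dL
Patient 2: CrCl = (140 − 83) × 60 / (72 × 2.579) = 3420.0 / 185.69 ≈ 18.4 mL/min
|26.4 − 18.4| = 8.0 mL/min

8 mL/min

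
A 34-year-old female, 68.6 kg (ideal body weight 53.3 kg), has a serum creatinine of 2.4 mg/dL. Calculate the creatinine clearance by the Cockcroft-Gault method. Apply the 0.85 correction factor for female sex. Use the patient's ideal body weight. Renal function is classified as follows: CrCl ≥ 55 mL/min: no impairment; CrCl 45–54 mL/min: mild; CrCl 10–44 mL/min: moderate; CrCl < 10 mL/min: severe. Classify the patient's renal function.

CrCl = (140 − 34) × 53.3 / (72 × 2.4) × 0.85 = 5649.8 / 172.80 × 0.85 ≈ 27.8 mL/min
28 mL/min falls in the 'moderate' range.

moderate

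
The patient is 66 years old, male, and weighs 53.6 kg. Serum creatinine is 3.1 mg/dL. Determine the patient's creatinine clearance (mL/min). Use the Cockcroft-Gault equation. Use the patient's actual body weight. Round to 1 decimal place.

17.8 mL/min

CrCl = (140 − 66) × 53.6 / (72 × 3.1) = 3966.4 / 223.20 ≈ 17.8 mL/min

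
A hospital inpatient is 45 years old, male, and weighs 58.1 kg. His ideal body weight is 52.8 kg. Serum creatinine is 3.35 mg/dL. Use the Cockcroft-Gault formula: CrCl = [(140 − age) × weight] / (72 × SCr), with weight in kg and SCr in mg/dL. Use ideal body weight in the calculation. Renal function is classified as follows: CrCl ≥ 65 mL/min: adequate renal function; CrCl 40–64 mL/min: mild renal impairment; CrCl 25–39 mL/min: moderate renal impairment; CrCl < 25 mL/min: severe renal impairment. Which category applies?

CrCl = (140 − 45) × 52.8 / (72 × 3.35) = 5016.0 / 241.20 ≈ 20.8 mL/min
21 mL/min falls in the 'severe renal impairment' range.

severe renal impairment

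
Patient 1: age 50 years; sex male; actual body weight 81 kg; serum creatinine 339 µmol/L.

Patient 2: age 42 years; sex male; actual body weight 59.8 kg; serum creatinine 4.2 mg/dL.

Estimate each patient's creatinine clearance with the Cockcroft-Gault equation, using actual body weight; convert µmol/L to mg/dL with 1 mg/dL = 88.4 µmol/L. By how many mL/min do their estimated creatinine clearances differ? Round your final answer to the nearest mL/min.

7 mL/min

Patient 1: SCr = 339 / 88.4 = 3.835 mg/dL
Patient 1: CrCl = (140 − 50) × 81 / (72 × 3.835) = 7290.0 / 276.12 ≈ 26.4 mL/min
Patient 2: CrCl = (140 − 42) × 59.8 / (72 × 4.2) = 5860.4 / 302.40 ≈ 19.4 mL/min
|26.4 − 19.4| = 7.0 mL/min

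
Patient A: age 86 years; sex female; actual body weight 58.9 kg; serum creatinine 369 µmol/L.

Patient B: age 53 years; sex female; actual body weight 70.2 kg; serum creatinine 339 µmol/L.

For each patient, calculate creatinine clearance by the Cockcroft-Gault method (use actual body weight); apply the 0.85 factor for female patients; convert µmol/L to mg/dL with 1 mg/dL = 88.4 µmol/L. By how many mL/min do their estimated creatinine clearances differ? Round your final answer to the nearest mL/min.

Patient A: SCr = 369 / 88.4 = 4.174 mg/dL
Patient A: CrCl = (140 − 86) × 58.9 / (72 × 4.174) × 0.85 = 3180.6 / 300.53 × 0.85 ≈ 9.0 mL/min
Patient B: SCr = 339 / 88.4 = 3.835 mg/dL
Patient B: CrCl = (140 − 53) × 70.2 / (72 × 3.835) × 0.85 = 6107.4 / 276.12 × 0.85 ≈ 18.8 mL/min
|9.0 − 18.8| = 9.8 mL/min

10 mL/min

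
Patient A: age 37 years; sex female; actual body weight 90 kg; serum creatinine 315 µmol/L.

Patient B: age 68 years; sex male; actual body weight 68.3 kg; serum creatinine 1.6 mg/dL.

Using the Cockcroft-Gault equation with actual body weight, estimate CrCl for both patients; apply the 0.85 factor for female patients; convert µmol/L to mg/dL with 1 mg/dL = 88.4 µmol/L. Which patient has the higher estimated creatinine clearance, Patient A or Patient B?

Patient B

Patient A: SCr = 315 / 88.4 = 3.563 mg/dL
Patient A: CrCl = (140 − 37) × 90 / (72 × 3.563) × 0.85 = 9270.0 / 256.54 × 0.85 ≈ 30.7 mL/min
Patient B: CrCl = (140 − 68) × 68.3 / (72 × 1.6) = 4917.6 / 115.20 ≈ 42.7 mL/min
30.7 vs 42.7 mL/min → Patient B is higher.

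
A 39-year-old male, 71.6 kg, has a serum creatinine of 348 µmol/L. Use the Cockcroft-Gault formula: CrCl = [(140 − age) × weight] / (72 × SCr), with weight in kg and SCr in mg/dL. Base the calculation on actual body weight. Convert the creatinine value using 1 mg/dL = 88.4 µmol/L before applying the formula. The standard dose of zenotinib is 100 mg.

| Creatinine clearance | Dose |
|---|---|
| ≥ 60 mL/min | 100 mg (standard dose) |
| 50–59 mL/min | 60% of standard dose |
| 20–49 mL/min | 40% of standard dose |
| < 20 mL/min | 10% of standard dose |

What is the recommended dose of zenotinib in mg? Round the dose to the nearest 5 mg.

40 mg

SCr = 348 / 88.4 = 3.937 mg/dL
CrCl = (140 − 39) × 71.6 / (72 × 3.937) = 7231.6 / 283.46 ≈ 25.5 mL/min
CrCl ≈ 26 mL/min → bracket 20–49 mL/min.
40% of 100 mg = 40 mg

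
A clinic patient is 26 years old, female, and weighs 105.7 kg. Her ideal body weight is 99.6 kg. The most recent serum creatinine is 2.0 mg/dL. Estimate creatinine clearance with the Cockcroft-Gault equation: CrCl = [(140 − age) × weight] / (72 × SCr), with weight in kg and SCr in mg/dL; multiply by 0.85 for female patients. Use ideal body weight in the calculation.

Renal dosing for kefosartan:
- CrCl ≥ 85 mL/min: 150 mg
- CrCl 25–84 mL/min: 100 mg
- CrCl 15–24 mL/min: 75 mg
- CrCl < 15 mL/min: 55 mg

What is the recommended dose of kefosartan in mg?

100 mg

CrCl = (140 − 26) × 99.6 / (72 × 2) × 0.85 = 11354.4 / 144.00 × 0.85 ≈ 67.0 mL/min
CrCl ≈ 67 mL/min → bracket 25–84 mL/min.
Dose for this bracket: 100 mg.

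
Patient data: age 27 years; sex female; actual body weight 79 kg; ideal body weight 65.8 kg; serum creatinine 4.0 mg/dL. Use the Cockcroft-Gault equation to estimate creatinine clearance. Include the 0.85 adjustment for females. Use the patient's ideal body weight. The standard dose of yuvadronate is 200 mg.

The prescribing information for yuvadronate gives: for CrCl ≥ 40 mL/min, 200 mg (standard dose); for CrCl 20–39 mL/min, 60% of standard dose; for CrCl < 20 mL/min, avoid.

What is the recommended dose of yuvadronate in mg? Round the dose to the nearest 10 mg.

120 mg

CrCl = (140 − 27) × 65.8 / (72 × 4) × 0.85 = 7435.4 / 288.00 × 0.85 ≈ 21.9 mL/min
CrCl ≈ 22 mL/min → bracket 20–39 mL/min.
60% of 200 mg = 120 mg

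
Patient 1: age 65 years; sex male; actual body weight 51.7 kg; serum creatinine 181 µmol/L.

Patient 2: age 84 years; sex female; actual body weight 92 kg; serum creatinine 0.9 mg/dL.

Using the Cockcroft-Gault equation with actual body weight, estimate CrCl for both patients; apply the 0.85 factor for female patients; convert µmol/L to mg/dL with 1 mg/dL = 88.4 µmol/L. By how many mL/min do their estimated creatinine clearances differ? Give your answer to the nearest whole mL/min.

41 mL/min

Patient 1: SCr = 181 / 88.4 = 2.048 mg/dL
Patient 1: CrCl = (140 − 65) × 51.7 / (72 × 2.048) = 3877.5 / 147.46 ≈ 26.3 mL/min
Patient 2: CrCl = (140 − 84) × 92 / (72 × 0.9) × 0.85 = 5152.0 / 64.80 × 0.85 ≈ 67.6 mL/min
|26.3 − 67.6| = 41.3 mL/min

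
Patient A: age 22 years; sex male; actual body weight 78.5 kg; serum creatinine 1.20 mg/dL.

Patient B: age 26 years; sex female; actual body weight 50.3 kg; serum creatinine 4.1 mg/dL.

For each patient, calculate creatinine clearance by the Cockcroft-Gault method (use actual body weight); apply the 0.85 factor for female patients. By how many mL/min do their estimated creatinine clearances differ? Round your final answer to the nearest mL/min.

Patient A: CrCl = (140 − 22) × 78.5 / (72 × 1.2) = 9263.0 / 86.40 ≈ 107.2 mL/min
Patient B: CrCl = (140 − 26) × 50.3 / (72 × 4.1) × 0.85 = 5734.2 / 295.20 × 0.85 ≈ 16.5 mL/min
|107.2 − 16.5| = 90.7 mL/min

91 mL/min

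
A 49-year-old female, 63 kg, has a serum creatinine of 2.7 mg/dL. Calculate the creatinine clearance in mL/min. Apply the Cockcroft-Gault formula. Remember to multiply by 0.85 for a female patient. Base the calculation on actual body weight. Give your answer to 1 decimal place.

25.1 mL/min

CrCl = (140 − 49) × 63 / (72 × 2.7) × 0.85 = 5733.0 / 194.40 × 0.85 ≈ 25.1 mL/min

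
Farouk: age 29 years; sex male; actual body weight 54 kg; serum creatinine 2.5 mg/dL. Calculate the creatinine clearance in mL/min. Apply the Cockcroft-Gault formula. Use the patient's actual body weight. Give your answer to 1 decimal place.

33.3 mL/min

CrCl = (140 − 29) × 54 / (72 × 2.5) = 5994.0 / 180.00 ≈ 33.3 mL/min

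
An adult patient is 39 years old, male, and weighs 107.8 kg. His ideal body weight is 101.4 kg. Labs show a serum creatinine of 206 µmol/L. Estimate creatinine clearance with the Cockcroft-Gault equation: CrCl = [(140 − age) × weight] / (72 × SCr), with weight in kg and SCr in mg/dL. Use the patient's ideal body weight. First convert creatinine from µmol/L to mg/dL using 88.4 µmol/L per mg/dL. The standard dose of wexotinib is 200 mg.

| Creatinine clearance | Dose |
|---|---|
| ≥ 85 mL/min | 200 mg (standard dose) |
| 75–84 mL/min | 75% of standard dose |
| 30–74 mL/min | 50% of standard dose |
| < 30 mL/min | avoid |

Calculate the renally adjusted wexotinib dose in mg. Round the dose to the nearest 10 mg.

100 mg

SCr = 206 / 88.4 = 2.33 mg/dL
CrCl = (140 − 39) × 101.4 / (72 × 2.33) = 10241.4 / 167.76 ≈ 61.0 mL/min
CrCl ≈ 61 mL/min → bracket 30–74 mL/min.
50% of 200 mg = 100 mg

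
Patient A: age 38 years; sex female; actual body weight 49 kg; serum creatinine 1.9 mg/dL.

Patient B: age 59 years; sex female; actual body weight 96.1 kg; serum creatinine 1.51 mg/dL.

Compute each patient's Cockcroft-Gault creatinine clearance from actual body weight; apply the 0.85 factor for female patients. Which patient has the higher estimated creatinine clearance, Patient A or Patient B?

Patient B

Patient A: CrCl = (140 − 38) × 49 / (72 × 1.9) × 0.85 = 4998.0 / 136.80 × 0.85 ≈ 31.1 mL/min
Patient B: CrCl = (140 − 59) × 96.1 / (72 × 1.51) × 0.85 = 7784.1 / 108.72 × 0.85 ≈ 60.9 mL/min
31.1 vs 60.9 mL/min → Patient B is higher.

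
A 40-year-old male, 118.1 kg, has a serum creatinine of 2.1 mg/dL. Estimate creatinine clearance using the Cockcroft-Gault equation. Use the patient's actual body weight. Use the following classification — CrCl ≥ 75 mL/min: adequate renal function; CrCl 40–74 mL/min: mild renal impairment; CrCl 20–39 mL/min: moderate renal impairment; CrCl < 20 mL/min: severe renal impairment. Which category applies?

adequate renal function

CrCl = (140 − 40) × 118.1 / (72 × 2.1) = 11810.0 / 151.20 ≈ 78.1 mL/min
78 mL/min falls in the 'adequate renal function' range.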